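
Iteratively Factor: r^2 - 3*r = (r)*(r - 3)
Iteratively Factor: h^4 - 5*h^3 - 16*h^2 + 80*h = (h - 5)*(h^3 - 16*h) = h*(h - 5)*(h^2 - 16) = h*(h - 5)*(h + 4)*(h - 4)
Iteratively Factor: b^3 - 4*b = (b + 2)*(b^2 - 2*b) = b*(b + 2)*(b - 2)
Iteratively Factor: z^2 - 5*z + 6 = (z - 3)*(z - 2)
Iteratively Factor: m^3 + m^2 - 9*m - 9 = (m - 3)*(m^2 + 4*m + 3) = (m - 3)*(m + 1)*(m + 3)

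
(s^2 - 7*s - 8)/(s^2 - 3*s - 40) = (s + 1)/(s + 5)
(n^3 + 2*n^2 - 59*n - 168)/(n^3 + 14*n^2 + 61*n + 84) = (n - 8)/(n + 4)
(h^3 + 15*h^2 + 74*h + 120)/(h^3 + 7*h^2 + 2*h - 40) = (h + 6)/(h - 2)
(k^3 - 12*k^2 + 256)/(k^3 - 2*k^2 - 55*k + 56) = (k^2 - 4*k - 32)/(k^2 + 6*k - 7)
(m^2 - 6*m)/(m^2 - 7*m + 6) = m/(m - 1)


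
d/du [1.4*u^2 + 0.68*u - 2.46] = 2.8*u + 0.68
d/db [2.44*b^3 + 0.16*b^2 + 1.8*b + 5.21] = 7.32*b^2 + 0.32*b + 1.8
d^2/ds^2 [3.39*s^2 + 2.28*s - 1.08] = 6.78000000000000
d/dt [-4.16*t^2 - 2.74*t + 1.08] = -8.32*t - 2.74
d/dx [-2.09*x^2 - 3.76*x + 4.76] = -4.18*x - 3.76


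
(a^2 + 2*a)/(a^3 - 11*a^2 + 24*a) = (a + 2)/(a^2 - 11*a + 24)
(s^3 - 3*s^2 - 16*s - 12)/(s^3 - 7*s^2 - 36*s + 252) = (s^2 + 3*s + 2)/(s^2 - s - 42)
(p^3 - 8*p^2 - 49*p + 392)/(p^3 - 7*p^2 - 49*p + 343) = (p - 8)/(p - 7)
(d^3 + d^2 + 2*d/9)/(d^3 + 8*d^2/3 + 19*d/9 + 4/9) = d*(3*d + 2)/(3*d^2 + 7*d + 4)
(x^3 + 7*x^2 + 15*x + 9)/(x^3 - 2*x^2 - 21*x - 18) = (x + 3)/(x - 6)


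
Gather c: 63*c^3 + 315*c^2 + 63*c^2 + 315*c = 63*c^3 + 378*c^2 + 315*c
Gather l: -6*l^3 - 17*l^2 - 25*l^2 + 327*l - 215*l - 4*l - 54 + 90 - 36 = -6*l^3 - 42*l^2 + 108*l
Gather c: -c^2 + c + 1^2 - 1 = -c^2 + c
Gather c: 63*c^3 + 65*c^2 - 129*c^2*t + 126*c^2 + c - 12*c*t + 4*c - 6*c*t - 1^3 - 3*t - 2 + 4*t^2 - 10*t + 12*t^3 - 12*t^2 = 63*c^3 + c^2*(191 - 129*t) + c*(5 - 18*t) + 12*t^3 - 8*t^2 - 13*t - 3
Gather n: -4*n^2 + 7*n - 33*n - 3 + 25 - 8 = -4*n^2 - 26*n + 14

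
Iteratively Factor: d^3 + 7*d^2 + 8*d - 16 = (d + 4)*(d^2 + 3*d - 4) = (d - 1)*(d + 4)*(d + 4)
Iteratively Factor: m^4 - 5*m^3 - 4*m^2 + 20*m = (m)*(m^3 - 5*m^2 - 4*m + 20) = m*(m - 2)*(m^2 - 3*m - 10) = m*(m - 5)*(m - 2)*(m + 2)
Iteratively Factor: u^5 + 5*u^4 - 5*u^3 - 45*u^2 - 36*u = (u + 4)*(u^4 + u^3 - 9*u^2 - 9*u) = (u + 3)*(u + 4)*(u^3 - 2*u^2 - 3*u) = u*(u + 3)*(u + 4)*(u^2 - 2*u - 3) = u*(u + 1)*(u + 3)*(u + 4)*(u - 3)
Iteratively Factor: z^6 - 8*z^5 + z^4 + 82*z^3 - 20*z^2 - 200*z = (z - 2)*(z^5 - 6*z^4 - 11*z^3 + 60*z^2 + 100*z) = z*(z - 2)*(z^4 - 6*z^3 - 11*z^2 + 60*z + 100) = z*(z - 2)*(z + 2)*(z^3 - 8*z^2 + 5*z + 50) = z*(z - 2)*(z + 2)^2*(z^2 - 10*z + 25) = z*(z - 5)*(z - 2)*(z + 2)^2*(z - 5)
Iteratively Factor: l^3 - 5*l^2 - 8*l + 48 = (l + 3)*(l^2 - 8*l + 16) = (l - 4)*(l + 3)*(l - 4)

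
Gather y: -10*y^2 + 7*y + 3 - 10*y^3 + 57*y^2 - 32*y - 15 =-10*y^3 + 47*y^2 - 25*y - 12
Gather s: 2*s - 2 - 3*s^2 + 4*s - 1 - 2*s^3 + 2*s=-2*s^3 - 3*s^2 + 8*s - 3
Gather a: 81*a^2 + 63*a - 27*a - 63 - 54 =81*a^2 + 36*a - 117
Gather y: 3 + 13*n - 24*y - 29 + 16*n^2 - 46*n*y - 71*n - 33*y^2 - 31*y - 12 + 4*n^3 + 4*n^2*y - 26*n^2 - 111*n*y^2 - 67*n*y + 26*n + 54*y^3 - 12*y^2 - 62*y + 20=4*n^3 - 10*n^2 - 32*n + 54*y^3 + y^2*(-111*n - 45) + y*(4*n^2 - 113*n - 117) - 18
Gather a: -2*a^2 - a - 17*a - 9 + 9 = -2*a^2 - 18*a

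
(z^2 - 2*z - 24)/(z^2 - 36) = (z + 4)/(z + 6)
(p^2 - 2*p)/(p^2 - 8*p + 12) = p/(p - 6)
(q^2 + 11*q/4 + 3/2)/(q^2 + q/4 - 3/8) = 2*(q + 2)/(2*q - 1)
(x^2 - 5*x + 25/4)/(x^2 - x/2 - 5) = (x - 5/2)/(x + 2)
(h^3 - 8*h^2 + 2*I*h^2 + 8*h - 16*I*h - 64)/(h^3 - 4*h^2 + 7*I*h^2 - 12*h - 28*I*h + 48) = (h^2 - 2*h*(4 + I) + 16*I)/(h^2 + h*(-4 + 3*I) - 12*I)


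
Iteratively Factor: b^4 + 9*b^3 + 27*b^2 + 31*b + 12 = (b + 1)*(b^3 + 8*b^2 + 19*b + 12) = (b + 1)^2*(b^2 + 7*b + 12) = (b + 1)^2*(b + 3)*(b + 4)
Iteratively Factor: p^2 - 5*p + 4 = (p - 1)*(p - 4)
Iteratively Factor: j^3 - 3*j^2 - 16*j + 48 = (j - 3)*(j^2 - 16) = (j - 4)*(j - 3)*(j + 4)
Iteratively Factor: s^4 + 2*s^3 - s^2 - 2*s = (s + 2)*(s^3 - s) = s*(s + 2)*(s^2 - 1) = s*(s + 1)*(s + 2)*(s - 1)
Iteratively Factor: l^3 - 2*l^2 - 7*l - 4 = (l - 4)*(l^2 + 2*l + 1) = (l - 4)*(l + 1)*(l + 1)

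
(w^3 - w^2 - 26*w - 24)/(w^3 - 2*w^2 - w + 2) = (w^2 - 2*w - 24)/(w^2 - 3*w + 2)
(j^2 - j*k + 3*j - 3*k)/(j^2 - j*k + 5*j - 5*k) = (j + 3)/(j + 5)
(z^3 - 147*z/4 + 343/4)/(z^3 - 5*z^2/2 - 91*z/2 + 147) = (z - 7/2)/(z - 6)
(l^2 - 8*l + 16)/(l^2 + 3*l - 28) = (l - 4)/(l + 7)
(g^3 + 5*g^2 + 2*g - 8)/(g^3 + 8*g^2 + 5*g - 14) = (g + 4)/(g + 7)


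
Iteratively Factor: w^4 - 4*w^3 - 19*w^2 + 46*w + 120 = (w - 5)*(w^3 + w^2 - 14*w - 24) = (w - 5)*(w - 4)*(w^2 + 5*w + 6) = (w - 5)*(w - 4)*(w + 2)*(w + 3)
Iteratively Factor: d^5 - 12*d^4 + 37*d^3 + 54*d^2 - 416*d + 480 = (d + 3)*(d^4 - 15*d^3 + 82*d^2 - 192*d + 160) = (d - 4)*(d + 3)*(d^3 - 11*d^2 + 38*d - 40) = (d - 4)*(d - 2)*(d + 3)*(d^2 - 9*d + 20) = (d - 4)^2*(d - 2)*(d + 3)*(d - 5)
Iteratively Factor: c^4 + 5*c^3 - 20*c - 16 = (c + 2)*(c^3 + 3*c^2 - 6*c - 8) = (c + 2)*(c + 4)*(c^2 - c - 2) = (c + 1)*(c + 2)*(c + 4)*(c - 2)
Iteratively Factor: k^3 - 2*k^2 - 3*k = (k + 1)*(k^2 - 3*k) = k*(k + 1)*(k - 3)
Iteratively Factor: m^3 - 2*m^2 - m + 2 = (m - 1)*(m^2 - m - 2) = (m - 1)*(m + 1)*(m - 2)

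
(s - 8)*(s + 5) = s^2 - 3*s - 40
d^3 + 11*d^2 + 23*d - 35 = (d - 1)*(d + 5)*(d + 7)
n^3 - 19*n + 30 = (n - 3)*(n - 2)*(n + 5)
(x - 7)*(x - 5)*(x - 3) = x^3 - 15*x^2 + 71*x - 105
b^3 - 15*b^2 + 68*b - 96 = (b - 8)*(b - 4)*(b - 3)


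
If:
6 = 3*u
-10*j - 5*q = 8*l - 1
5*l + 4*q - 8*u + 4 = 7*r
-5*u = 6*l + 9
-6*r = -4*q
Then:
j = 2821/120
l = -19/6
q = -167/4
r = -167/6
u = 2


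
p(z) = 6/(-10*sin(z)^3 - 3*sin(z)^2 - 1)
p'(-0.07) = -1.60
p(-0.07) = -5.93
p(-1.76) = 1.08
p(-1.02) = 1.99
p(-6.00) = -4.13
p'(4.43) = -1.41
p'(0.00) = 0.00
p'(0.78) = 2.29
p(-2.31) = 4.29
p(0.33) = -3.62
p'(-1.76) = -0.84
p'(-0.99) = 6.96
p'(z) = 6*(30*sin(z)^2*cos(z) + 6*sin(z)*cos(z))/(-10*sin(z)^3 - 3*sin(z)^2 - 1)^2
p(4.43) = 1.18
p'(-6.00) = 10.98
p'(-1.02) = 5.78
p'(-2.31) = -24.73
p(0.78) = -1.01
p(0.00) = -6.00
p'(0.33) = 10.55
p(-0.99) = 2.18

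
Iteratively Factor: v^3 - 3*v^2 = (v)*(v^2 - 3*v) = v*(v - 3)*(v)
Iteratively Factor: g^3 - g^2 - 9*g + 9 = (g - 1)*(g^2 - 9) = (g - 3)*(g - 1)*(g + 3)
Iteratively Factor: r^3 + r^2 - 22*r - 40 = (r + 4)*(r^2 - 3*r - 10) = (r + 2)*(r + 4)*(r - 5)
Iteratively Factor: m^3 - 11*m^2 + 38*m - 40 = (m - 5)*(m^2 - 6*m + 8) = (m - 5)*(m - 2)*(m - 4)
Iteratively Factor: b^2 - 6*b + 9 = (b - 3)*(b - 3)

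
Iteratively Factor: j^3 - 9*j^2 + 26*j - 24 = (j - 3)*(j^2 - 6*j + 8) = (j - 3)*(j - 2)*(j - 4)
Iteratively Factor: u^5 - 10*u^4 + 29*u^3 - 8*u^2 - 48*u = (u - 4)*(u^4 - 6*u^3 + 5*u^2 + 12*u) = (u - 4)*(u - 3)*(u^3 - 3*u^2 - 4*u) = (u - 4)^2*(u - 3)*(u^2 + u) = (u - 4)^2*(u - 3)*(u + 1)*(u)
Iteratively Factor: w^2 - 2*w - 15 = (w + 3)*(w - 5)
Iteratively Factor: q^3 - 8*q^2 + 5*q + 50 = (q + 2)*(q^2 - 10*q + 25) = (q - 5)*(q + 2)*(q - 5)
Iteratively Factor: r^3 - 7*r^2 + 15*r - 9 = (r - 3)*(r^2 - 4*r + 3) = (r - 3)^2*(r - 1)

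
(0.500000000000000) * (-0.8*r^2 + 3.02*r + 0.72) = -0.4*r^2 + 1.51*r + 0.36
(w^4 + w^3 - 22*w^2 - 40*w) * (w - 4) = w^5 - 3*w^4 - 26*w^3 + 48*w^2 + 160*w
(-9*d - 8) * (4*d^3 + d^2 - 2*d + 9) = -36*d^4 - 41*d^3 + 10*d^2 - 65*d - 72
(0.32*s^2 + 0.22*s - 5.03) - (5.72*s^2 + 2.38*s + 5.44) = -5.4*s^2 - 2.16*s - 10.47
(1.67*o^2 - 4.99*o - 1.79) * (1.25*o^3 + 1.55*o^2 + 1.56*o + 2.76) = 2.0875*o^5 - 3.649*o^4 - 7.3668*o^3 - 5.9497*o^2 - 16.5648*o - 4.9404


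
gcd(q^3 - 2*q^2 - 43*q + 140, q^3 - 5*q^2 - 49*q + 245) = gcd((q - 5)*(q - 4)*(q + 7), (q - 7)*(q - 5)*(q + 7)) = q^2 + 2*q - 35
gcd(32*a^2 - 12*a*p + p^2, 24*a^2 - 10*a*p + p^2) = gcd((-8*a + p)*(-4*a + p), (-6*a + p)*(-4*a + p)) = -4*a + p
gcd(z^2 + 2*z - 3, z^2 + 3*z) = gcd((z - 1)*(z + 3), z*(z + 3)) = z + 3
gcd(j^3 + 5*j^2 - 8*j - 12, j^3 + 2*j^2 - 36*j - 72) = j + 6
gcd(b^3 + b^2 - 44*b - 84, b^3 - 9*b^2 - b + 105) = b - 7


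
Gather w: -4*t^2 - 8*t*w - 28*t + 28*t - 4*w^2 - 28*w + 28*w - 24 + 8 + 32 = -4*t^2 - 8*t*w - 4*w^2 + 16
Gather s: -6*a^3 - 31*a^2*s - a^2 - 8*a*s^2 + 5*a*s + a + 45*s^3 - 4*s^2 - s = -6*a^3 - a^2 + a + 45*s^3 + s^2*(-8*a - 4) + s*(-31*a^2 + 5*a - 1)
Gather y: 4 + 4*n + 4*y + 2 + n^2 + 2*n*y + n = n^2 + 5*n + y*(2*n + 4) + 6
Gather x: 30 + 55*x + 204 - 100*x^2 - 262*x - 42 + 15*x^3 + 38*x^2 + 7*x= 15*x^3 - 62*x^2 - 200*x + 192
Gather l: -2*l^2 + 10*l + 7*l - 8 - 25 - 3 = -2*l^2 + 17*l - 36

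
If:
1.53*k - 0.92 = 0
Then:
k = 0.60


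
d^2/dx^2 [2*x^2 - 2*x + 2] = 4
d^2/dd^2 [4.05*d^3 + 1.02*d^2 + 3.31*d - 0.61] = 24.3*d + 2.04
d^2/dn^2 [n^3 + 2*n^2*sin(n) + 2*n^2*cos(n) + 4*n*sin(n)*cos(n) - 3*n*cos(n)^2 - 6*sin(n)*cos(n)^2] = -2*sqrt(2)*n^2*sin(n + pi/4) - 8*n*sin(2*n) + 6*n*cos(2*n) + 8*sqrt(2)*n*cos(n + pi/4) + 6*n + 11*sin(n)/2 + 6*sin(2*n) + 27*sin(3*n)/2 + 4*cos(n) + 8*cos(2*n)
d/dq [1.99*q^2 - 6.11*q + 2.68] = 3.98*q - 6.11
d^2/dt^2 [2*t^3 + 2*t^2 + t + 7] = 12*t + 4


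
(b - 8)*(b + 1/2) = b^2 - 15*b/2 - 4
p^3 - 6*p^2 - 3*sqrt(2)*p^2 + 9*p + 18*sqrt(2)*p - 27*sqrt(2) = (p - 3)^2*(p - 3*sqrt(2))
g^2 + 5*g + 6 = (g + 2)*(g + 3)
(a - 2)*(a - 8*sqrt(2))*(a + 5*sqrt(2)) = a^3 - 3*sqrt(2)*a^2 - 2*a^2 - 80*a + 6*sqrt(2)*a + 160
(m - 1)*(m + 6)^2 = m^3 + 11*m^2 + 24*m - 36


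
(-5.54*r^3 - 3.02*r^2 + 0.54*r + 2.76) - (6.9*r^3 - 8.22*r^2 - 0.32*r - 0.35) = -12.44*r^3 + 5.2*r^2 + 0.86*r + 3.11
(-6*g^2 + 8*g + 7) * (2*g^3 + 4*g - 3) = -12*g^5 + 16*g^4 - 10*g^3 + 50*g^2 + 4*g - 21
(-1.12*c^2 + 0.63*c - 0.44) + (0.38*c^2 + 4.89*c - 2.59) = -0.74*c^2 + 5.52*c - 3.03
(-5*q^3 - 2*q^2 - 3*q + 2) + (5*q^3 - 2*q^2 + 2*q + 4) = -4*q^2 - q + 6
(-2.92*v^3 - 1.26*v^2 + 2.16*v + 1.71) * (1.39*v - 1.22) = -4.0588*v^4 + 1.811*v^3 + 4.5396*v^2 - 0.258300000000001*v - 2.0862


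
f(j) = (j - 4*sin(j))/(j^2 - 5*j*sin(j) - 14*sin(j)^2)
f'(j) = (1 - 4*cos(j))/(j^2 - 5*j*sin(j) - 14*sin(j)^2) + (j - 4*sin(j))*(5*j*cos(j) - 2*j + 28*sin(j)*cos(j) + 5*sin(j))/(j^2 - 5*j*sin(j) - 14*sin(j)^2)^2 = (j^2*cos(j) - j^2 + 8*j*sin(j) + 14*j*sin(2*j) - 14*cos(j) + 17*cos(2*j) + 14*cos(3*j) - 17)/((j - 7*sin(j))^2*(j + 2*sin(j))^2)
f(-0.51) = -0.33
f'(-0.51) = -0.63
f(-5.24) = -0.22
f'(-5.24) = -0.10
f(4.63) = 0.28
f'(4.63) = -0.08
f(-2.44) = -0.02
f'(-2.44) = -0.46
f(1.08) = 0.17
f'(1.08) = -0.13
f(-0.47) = -0.36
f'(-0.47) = -0.74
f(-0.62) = -0.28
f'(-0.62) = -0.42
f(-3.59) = -0.30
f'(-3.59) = 0.02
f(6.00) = 0.16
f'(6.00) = -0.04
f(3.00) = 0.37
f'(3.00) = -0.59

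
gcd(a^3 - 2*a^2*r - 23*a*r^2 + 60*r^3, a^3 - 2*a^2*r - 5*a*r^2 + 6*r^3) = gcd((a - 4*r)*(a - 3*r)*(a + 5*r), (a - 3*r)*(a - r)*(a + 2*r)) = -a + 3*r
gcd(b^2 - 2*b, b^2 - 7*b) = b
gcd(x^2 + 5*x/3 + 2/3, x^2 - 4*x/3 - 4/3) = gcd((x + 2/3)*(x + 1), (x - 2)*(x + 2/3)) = x + 2/3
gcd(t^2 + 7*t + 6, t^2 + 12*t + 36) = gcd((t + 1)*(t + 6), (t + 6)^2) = t + 6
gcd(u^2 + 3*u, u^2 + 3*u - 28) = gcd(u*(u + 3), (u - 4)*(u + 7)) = 1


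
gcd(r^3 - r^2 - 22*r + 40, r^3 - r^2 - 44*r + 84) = r - 2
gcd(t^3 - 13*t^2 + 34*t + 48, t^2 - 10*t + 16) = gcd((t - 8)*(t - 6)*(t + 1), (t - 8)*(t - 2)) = t - 8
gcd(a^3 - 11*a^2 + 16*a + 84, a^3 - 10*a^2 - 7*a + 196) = a - 7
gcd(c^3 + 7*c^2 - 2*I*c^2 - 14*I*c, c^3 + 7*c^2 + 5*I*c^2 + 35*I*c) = c^2 + 7*c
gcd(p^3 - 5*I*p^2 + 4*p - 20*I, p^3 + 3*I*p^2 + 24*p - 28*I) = p - 2*I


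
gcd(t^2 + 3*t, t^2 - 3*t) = t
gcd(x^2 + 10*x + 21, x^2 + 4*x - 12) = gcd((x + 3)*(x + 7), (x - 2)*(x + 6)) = 1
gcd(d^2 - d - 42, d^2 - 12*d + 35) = d - 7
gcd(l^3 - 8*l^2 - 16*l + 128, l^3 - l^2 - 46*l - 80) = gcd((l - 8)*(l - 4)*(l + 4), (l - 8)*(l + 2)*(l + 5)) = l - 8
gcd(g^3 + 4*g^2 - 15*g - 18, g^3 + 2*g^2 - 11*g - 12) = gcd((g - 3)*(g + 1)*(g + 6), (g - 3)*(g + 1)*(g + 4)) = g^2 - 2*g - 3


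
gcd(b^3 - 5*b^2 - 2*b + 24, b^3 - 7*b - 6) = b^2 - b - 6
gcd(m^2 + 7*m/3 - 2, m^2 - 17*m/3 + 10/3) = m - 2/3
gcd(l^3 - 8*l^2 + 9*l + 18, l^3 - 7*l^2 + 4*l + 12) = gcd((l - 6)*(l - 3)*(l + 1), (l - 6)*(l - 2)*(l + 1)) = l^2 - 5*l - 6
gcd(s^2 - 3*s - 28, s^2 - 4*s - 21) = s - 7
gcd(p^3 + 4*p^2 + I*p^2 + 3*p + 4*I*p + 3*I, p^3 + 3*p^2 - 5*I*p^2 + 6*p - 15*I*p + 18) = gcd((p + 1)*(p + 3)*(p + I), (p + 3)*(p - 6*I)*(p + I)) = p^2 + p*(3 + I) + 3*I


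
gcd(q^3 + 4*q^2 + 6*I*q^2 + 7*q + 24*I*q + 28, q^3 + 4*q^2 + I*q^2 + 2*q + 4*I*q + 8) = q^2 + q*(4 - I) - 4*I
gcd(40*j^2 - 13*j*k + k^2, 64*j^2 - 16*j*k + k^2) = 8*j - k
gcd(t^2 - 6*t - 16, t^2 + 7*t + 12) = 1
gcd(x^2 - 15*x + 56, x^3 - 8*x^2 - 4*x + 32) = x - 8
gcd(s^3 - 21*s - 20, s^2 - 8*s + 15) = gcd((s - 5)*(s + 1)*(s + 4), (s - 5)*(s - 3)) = s - 5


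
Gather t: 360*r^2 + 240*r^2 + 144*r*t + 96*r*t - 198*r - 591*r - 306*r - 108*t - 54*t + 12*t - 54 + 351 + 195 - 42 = 600*r^2 - 1095*r + t*(240*r - 150) + 450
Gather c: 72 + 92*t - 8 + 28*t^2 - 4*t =28*t^2 + 88*t + 64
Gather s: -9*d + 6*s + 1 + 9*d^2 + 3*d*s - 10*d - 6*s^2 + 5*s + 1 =9*d^2 - 19*d - 6*s^2 + s*(3*d + 11) + 2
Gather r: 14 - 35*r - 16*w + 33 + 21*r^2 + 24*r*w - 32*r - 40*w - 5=21*r^2 + r*(24*w - 67) - 56*w + 42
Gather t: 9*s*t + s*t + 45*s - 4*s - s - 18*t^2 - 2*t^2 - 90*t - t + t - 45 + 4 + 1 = 40*s - 20*t^2 + t*(10*s - 90) - 40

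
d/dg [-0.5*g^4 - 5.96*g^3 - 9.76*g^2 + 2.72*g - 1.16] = -2.0*g^3 - 17.88*g^2 - 19.52*g + 2.72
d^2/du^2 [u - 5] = 0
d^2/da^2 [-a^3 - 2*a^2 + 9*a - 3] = -6*a - 4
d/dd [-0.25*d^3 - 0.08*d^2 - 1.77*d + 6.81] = -0.75*d^2 - 0.16*d - 1.77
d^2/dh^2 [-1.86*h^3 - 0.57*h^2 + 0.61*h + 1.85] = -11.16*h - 1.14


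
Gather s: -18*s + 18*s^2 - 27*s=18*s^2 - 45*s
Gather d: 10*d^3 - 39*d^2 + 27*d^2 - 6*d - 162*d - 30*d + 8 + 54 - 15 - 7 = 10*d^3 - 12*d^2 - 198*d + 40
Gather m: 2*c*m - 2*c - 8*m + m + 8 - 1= -2*c + m*(2*c - 7) + 7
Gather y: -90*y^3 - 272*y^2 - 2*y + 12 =-90*y^3 - 272*y^2 - 2*y + 12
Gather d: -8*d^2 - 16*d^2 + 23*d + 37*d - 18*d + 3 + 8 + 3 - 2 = -24*d^2 + 42*d + 12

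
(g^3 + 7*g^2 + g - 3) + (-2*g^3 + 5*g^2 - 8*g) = -g^3 + 12*g^2 - 7*g - 3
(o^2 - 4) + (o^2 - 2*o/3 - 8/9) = 2*o^2 - 2*o/3 - 44/9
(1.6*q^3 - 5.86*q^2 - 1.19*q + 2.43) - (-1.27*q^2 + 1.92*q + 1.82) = 1.6*q^3 - 4.59*q^2 - 3.11*q + 0.61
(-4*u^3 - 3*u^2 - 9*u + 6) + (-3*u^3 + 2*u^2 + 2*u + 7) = -7*u^3 - u^2 - 7*u + 13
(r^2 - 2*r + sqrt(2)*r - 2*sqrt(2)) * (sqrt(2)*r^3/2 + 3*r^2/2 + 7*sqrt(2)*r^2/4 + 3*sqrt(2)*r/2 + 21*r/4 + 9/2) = sqrt(2)*r^5/2 + 3*sqrt(2)*r^4/4 + 5*r^4/2 - sqrt(2)*r^3/2 + 15*r^3/4 - 10*r^2 - 3*sqrt(2)*r^2/4 - 15*r - 6*sqrt(2)*r - 9*sqrt(2)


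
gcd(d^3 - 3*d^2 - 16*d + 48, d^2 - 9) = d - 3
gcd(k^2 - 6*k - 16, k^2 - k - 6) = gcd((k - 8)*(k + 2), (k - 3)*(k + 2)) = k + 2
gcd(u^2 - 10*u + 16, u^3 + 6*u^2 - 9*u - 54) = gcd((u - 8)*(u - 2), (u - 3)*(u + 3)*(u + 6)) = 1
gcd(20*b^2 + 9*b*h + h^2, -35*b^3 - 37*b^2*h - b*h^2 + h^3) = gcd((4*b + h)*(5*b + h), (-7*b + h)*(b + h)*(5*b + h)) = 5*b + h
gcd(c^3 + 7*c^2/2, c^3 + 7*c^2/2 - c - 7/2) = c + 7/2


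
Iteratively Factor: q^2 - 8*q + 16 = (q - 4)*(q - 4)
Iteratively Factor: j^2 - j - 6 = (j + 2)*(j - 3)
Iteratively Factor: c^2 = (c)*(c)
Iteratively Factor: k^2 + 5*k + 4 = (k + 1)*(k + 4)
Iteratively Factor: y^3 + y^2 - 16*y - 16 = (y - 4)*(y^2 + 5*y + 4) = (y - 4)*(y + 1)*(y + 4)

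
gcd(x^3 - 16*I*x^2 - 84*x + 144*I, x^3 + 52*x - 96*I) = x - 6*I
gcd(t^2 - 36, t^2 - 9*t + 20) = 1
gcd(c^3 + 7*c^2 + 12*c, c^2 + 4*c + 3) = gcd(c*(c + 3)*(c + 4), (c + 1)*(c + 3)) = c + 3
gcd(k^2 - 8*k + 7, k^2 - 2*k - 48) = 1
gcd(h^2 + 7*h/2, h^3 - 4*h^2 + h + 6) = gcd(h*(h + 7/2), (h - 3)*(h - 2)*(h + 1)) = 1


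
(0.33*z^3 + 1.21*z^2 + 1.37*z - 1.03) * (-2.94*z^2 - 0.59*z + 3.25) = -0.9702*z^5 - 3.7521*z^4 - 3.6692*z^3 + 6.1524*z^2 + 5.0602*z - 3.3475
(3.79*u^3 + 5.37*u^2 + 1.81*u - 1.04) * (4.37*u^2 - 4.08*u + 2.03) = 16.5623*u^5 + 8.0037*u^4 - 6.3062*u^3 - 1.0285*u^2 + 7.9175*u - 2.1112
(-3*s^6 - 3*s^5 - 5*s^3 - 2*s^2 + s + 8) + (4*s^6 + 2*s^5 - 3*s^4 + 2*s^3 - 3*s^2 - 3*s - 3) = s^6 - s^5 - 3*s^4 - 3*s^3 - 5*s^2 - 2*s + 5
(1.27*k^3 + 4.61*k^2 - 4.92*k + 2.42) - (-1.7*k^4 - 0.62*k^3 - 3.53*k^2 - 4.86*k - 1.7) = 1.7*k^4 + 1.89*k^3 + 8.14*k^2 - 0.0599999999999996*k + 4.12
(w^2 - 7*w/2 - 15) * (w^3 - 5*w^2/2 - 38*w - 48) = w^5 - 6*w^4 - 177*w^3/4 + 245*w^2/2 + 738*w + 720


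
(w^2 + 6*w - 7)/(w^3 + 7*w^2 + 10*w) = (w^2 + 6*w - 7)/(w*(w^2 + 7*w + 10))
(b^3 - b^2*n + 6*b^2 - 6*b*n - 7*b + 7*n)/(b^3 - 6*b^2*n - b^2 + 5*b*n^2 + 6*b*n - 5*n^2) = (b + 7)/(b - 5*n)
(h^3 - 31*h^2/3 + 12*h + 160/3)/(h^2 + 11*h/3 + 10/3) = (h^2 - 12*h + 32)/(h + 2)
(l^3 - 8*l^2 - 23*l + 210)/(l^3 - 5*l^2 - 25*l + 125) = (l^2 - 13*l + 42)/(l^2 - 10*l + 25)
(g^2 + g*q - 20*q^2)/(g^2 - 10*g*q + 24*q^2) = (-g - 5*q)/(-g + 6*q)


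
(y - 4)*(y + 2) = y^2 - 2*y - 8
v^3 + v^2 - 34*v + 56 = (v - 4)*(v - 2)*(v + 7)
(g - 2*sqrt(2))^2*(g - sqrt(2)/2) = g^3 - 9*sqrt(2)*g^2/2 + 12*g - 4*sqrt(2)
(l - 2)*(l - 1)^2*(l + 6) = l^4 + 2*l^3 - 19*l^2 + 28*l - 12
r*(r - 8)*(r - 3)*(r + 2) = r^4 - 9*r^3 + 2*r^2 + 48*r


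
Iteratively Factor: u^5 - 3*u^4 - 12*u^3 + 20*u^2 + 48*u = (u - 3)*(u^4 - 12*u^2 - 16*u) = (u - 4)*(u - 3)*(u^3 + 4*u^2 + 4*u) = (u - 4)*(u - 3)*(u + 2)*(u^2 + 2*u) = u*(u - 4)*(u - 3)*(u + 2)*(u + 2)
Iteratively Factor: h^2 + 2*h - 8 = (h + 4)*(h - 2)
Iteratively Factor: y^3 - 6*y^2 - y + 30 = (y - 5)*(y^2 - y - 6) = (y - 5)*(y + 2)*(y - 3)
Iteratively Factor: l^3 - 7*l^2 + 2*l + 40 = (l - 4)*(l^2 - 3*l - 10) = (l - 4)*(l + 2)*(l - 5)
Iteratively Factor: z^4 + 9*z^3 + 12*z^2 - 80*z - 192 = (z + 4)*(z^3 + 5*z^2 - 8*z - 48) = (z + 4)^2*(z^2 + z - 12) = (z - 3)*(z + 4)^2*(z + 4)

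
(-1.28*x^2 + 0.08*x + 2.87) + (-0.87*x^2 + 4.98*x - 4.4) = -2.15*x^2 + 5.06*x - 1.53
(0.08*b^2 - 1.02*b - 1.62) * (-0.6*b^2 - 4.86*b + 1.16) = -0.048*b^4 + 0.2232*b^3 + 6.022*b^2 + 6.69*b - 1.8792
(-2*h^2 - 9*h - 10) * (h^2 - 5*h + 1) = -2*h^4 + h^3 + 33*h^2 + 41*h - 10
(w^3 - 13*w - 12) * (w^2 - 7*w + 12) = w^5 - 7*w^4 - w^3 + 79*w^2 - 72*w - 144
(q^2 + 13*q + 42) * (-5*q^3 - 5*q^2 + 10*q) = -5*q^5 - 70*q^4 - 265*q^3 - 80*q^2 + 420*q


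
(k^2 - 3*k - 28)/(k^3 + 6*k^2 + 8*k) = (k - 7)/(k*(k + 2))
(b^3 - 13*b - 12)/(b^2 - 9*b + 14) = (b^3 - 13*b - 12)/(b^2 - 9*b + 14)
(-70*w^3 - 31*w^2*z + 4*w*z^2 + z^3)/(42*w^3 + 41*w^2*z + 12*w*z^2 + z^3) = (-5*w + z)/(3*w + z)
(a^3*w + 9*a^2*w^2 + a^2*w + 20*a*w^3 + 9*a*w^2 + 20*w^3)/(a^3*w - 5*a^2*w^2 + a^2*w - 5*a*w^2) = (-a^2 - 9*a*w - 20*w^2)/(a*(-a + 5*w))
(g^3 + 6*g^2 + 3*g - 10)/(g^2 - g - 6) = (g^2 + 4*g - 5)/(g - 3)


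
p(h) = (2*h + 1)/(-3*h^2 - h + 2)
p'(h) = (2*h + 1)*(6*h + 1)/(-3*h^2 - h + 2)^2 + 2/(-3*h^2 - h + 2) = (-6*h^2 - 2*h + (2*h + 1)*(6*h + 1) + 4)/(3*h^2 + h - 2)^2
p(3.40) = -0.22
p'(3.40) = 0.07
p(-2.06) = 0.36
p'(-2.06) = 0.24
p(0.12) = 0.68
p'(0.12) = 1.72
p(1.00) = -1.50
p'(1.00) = 4.25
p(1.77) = -0.50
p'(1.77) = 0.41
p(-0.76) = -0.51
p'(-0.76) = 3.70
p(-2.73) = 0.25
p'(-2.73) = 0.11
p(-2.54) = 0.28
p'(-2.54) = 0.13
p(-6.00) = 0.11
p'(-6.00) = 0.02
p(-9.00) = 0.07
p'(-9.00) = 0.01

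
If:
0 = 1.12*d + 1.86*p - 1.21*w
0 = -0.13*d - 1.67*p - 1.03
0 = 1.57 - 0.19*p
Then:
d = -114.07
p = 8.26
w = -92.89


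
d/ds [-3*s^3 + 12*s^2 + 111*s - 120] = -9*s^2 + 24*s + 111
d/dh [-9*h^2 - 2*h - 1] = -18*h - 2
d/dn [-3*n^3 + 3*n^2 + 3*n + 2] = -9*n^2 + 6*n + 3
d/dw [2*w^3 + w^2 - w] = 6*w^2 + 2*w - 1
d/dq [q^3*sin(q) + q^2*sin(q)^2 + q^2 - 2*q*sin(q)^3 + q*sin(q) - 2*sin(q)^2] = q^3*cos(q) + 3*q^2*sin(q) + q^2*sin(2*q) - q*cos(q)/2 - q*cos(2*q) + 3*q*cos(3*q)/2 + 3*q - sin(q)/2 - 2*sin(2*q) + sin(3*q)/2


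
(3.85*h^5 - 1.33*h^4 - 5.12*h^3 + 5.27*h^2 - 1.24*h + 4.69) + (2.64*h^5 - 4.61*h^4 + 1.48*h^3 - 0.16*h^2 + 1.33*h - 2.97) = 6.49*h^5 - 5.94*h^4 - 3.64*h^3 + 5.11*h^2 + 0.0900000000000001*h + 1.72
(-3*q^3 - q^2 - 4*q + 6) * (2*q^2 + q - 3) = -6*q^5 - 5*q^4 + 11*q^2 + 18*q - 18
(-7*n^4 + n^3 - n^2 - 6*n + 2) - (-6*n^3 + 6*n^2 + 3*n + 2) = -7*n^4 + 7*n^3 - 7*n^2 - 9*n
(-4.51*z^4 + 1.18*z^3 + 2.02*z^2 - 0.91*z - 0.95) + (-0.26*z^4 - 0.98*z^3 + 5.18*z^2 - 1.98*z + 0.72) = -4.77*z^4 + 0.2*z^3 + 7.2*z^2 - 2.89*z - 0.23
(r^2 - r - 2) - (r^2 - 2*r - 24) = r + 22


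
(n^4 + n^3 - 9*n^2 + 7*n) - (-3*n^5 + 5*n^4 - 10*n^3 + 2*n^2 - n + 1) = 3*n^5 - 4*n^4 + 11*n^3 - 11*n^2 + 8*n - 1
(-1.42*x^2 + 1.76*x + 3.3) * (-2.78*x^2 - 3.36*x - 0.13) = 3.9476*x^4 - 0.1216*x^3 - 14.903*x^2 - 11.3168*x - 0.429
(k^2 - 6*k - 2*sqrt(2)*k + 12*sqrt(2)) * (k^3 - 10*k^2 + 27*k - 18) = k^5 - 16*k^4 - 2*sqrt(2)*k^4 + 32*sqrt(2)*k^3 + 87*k^3 - 174*sqrt(2)*k^2 - 180*k^2 + 108*k + 360*sqrt(2)*k - 216*sqrt(2)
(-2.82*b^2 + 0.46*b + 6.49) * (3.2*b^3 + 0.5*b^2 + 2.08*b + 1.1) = -9.024*b^5 + 0.0620000000000003*b^4 + 15.1324*b^3 + 1.0998*b^2 + 14.0052*b + 7.139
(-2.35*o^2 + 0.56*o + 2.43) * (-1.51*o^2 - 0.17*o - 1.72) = 3.5485*o^4 - 0.4461*o^3 + 0.277499999999999*o^2 - 1.3763*o - 4.1796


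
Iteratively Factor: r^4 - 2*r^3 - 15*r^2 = (r - 5)*(r^3 + 3*r^2) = r*(r - 5)*(r^2 + 3*r) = r*(r - 5)*(r + 3)*(r)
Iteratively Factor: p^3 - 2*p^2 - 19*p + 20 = (p - 5)*(p^2 + 3*p - 4) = (p - 5)*(p + 4)*(p - 1)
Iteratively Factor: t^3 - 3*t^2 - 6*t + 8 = (t - 1)*(t^2 - 2*t - 8) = (t - 1)*(t + 2)*(t - 4)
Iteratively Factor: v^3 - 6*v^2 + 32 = (v - 4)*(v^2 - 2*v - 8) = (v - 4)*(v + 2)*(v - 4)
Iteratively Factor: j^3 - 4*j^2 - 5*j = (j + 1)*(j^2 - 5*j) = (j - 5)*(j + 1)*(j)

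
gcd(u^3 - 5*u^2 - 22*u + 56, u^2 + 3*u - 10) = u - 2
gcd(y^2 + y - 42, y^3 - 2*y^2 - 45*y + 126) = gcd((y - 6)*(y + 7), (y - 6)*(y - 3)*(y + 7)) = y^2 + y - 42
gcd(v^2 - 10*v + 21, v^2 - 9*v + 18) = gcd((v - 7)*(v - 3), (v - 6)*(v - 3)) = v - 3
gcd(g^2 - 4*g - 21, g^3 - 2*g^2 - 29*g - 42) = g^2 - 4*g - 21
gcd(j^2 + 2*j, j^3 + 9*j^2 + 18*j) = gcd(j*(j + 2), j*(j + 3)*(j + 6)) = j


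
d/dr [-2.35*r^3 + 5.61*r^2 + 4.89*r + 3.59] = -7.05*r^2 + 11.22*r + 4.89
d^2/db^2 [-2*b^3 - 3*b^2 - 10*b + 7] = -12*b - 6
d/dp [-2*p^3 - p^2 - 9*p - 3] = -6*p^2 - 2*p - 9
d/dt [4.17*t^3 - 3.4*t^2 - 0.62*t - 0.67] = 12.51*t^2 - 6.8*t - 0.62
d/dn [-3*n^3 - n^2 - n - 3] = -9*n^2 - 2*n - 1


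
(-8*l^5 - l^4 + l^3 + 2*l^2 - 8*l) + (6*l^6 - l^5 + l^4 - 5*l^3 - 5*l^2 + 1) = 6*l^6 - 9*l^5 - 4*l^3 - 3*l^2 - 8*l + 1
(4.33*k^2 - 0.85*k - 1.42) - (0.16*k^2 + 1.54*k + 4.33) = 4.17*k^2 - 2.39*k - 5.75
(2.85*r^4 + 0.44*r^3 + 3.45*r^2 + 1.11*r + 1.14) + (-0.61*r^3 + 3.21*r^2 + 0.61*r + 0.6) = 2.85*r^4 - 0.17*r^3 + 6.66*r^2 + 1.72*r + 1.74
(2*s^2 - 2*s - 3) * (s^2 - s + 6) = 2*s^4 - 4*s^3 + 11*s^2 - 9*s - 18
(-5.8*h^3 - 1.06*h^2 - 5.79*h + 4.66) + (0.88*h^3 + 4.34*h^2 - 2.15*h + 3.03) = -4.92*h^3 + 3.28*h^2 - 7.94*h + 7.69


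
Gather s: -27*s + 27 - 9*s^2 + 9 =-9*s^2 - 27*s + 36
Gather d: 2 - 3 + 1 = 0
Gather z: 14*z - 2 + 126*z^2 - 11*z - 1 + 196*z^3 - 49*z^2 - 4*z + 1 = 196*z^3 + 77*z^2 - z - 2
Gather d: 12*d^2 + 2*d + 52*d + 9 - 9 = 12*d^2 + 54*d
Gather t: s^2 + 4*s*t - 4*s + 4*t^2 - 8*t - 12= s^2 - 4*s + 4*t^2 + t*(4*s - 8) - 12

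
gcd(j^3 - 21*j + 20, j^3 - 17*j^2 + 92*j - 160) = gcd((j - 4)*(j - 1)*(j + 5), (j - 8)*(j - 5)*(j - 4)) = j - 4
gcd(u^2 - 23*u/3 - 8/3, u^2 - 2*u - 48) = u - 8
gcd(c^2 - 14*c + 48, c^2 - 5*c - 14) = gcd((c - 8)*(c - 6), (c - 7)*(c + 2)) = 1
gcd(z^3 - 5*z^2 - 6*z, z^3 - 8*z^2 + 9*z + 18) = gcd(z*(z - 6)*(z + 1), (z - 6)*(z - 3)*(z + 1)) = z^2 - 5*z - 6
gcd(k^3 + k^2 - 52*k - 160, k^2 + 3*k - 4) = k + 4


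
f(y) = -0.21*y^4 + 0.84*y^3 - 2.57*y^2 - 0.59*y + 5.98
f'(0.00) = -0.59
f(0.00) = 5.98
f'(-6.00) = 302.41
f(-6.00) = -536.60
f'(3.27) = -19.82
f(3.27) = -18.07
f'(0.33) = -2.04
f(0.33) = 5.53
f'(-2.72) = 48.94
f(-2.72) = -39.83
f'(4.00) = -34.59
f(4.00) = -37.50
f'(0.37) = -2.19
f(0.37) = 5.45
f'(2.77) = -13.35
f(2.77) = -9.88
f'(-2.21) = 32.14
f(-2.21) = -19.34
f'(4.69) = -55.92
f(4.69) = -68.27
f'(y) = -0.84*y^3 + 2.52*y^2 - 5.14*y - 0.59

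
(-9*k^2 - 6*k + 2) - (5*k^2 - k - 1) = -14*k^2 - 5*k + 3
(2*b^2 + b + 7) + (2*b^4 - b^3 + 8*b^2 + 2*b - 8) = 2*b^4 - b^3 + 10*b^2 + 3*b - 1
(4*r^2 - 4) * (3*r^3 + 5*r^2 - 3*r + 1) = 12*r^5 + 20*r^4 - 24*r^3 - 16*r^2 + 12*r - 4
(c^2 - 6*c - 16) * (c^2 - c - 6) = c^4 - 7*c^3 - 16*c^2 + 52*c + 96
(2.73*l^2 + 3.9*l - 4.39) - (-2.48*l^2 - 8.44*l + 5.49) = 5.21*l^2 + 12.34*l - 9.88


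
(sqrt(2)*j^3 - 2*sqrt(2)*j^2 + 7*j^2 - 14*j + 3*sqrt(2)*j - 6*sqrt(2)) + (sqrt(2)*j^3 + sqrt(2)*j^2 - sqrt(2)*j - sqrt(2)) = 2*sqrt(2)*j^3 - sqrt(2)*j^2 + 7*j^2 - 14*j + 2*sqrt(2)*j - 7*sqrt(2)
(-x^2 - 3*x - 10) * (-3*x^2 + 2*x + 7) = 3*x^4 + 7*x^3 + 17*x^2 - 41*x - 70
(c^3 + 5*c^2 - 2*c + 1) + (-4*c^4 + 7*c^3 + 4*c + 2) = -4*c^4 + 8*c^3 + 5*c^2 + 2*c + 3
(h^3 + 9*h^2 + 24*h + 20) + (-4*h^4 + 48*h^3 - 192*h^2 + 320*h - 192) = -4*h^4 + 49*h^3 - 183*h^2 + 344*h - 172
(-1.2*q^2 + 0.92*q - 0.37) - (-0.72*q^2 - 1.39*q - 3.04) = -0.48*q^2 + 2.31*q + 2.67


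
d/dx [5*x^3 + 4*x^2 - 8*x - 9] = 15*x^2 + 8*x - 8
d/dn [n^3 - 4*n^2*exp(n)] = n*(-4*n*exp(n) + 3*n - 8*exp(n))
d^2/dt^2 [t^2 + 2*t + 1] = 2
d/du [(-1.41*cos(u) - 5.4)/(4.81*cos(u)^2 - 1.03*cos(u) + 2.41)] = (-6.7821*cos(u)^2 - 51.948*cos(u) + 8.9601)*sin(u)/(23.1361*cos(u)^4 - 9.9086*cos(u)^3 + 24.2451*cos(u)^2 - 4.9646*cos(u) + 5.8081)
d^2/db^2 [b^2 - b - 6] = 2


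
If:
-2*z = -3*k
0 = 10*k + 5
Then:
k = -1/2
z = -3/4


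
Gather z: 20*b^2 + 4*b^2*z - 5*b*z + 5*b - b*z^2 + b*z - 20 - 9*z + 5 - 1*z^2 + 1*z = 20*b^2 + 5*b + z^2*(-b - 1) + z*(4*b^2 - 4*b - 8) - 15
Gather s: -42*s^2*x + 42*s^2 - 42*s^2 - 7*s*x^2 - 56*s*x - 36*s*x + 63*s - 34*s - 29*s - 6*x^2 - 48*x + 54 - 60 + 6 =-42*s^2*x + s*(-7*x^2 - 92*x) - 6*x^2 - 48*x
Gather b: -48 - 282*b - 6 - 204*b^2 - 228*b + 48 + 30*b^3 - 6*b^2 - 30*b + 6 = 30*b^3 - 210*b^2 - 540*b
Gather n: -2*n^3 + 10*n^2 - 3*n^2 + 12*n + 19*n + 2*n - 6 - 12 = -2*n^3 + 7*n^2 + 33*n - 18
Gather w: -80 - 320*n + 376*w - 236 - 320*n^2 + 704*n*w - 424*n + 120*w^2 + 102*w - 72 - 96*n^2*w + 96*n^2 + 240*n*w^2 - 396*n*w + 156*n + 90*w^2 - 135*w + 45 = -224*n^2 - 588*n + w^2*(240*n + 210) + w*(-96*n^2 + 308*n + 343) - 343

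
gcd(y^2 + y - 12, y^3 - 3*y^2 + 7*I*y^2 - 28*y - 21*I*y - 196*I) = y + 4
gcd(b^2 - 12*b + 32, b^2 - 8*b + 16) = b - 4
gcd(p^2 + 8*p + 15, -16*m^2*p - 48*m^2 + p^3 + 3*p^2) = p + 3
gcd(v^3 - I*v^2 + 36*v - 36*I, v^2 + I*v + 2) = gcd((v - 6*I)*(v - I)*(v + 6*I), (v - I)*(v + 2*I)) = v - I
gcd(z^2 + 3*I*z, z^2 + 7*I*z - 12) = z + 3*I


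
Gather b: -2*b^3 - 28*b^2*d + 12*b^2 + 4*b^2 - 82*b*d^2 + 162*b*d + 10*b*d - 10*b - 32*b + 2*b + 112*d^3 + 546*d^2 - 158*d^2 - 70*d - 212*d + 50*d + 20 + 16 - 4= -2*b^3 + b^2*(16 - 28*d) + b*(-82*d^2 + 172*d - 40) + 112*d^3 + 388*d^2 - 232*d + 32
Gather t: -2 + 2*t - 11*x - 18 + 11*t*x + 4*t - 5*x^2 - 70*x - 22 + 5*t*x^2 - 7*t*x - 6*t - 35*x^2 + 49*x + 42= t*(5*x^2 + 4*x) - 40*x^2 - 32*x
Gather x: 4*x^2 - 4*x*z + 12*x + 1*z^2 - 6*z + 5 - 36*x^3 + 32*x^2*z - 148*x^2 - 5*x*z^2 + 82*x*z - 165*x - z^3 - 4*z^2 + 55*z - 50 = -36*x^3 + x^2*(32*z - 144) + x*(-5*z^2 + 78*z - 153) - z^3 - 3*z^2 + 49*z - 45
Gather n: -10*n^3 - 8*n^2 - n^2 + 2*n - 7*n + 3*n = -10*n^3 - 9*n^2 - 2*n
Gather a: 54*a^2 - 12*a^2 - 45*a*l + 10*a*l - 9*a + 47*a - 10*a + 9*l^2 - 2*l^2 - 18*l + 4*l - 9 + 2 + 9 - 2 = 42*a^2 + a*(28 - 35*l) + 7*l^2 - 14*l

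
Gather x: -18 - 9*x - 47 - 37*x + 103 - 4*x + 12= 50 - 50*x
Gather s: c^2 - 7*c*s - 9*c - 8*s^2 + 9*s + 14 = c^2 - 9*c - 8*s^2 + s*(9 - 7*c) + 14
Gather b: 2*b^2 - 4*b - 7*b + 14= 2*b^2 - 11*b + 14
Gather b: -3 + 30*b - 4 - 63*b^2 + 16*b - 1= -63*b^2 + 46*b - 8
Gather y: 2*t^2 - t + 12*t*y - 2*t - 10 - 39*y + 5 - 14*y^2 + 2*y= 2*t^2 - 3*t - 14*y^2 + y*(12*t - 37) - 5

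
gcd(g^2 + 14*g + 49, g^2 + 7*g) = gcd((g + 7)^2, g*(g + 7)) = g + 7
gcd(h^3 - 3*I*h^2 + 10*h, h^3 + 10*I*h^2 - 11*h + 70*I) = 1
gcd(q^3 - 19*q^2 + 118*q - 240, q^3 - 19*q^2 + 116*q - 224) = q - 8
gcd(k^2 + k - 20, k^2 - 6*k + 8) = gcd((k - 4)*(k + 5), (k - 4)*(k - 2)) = k - 4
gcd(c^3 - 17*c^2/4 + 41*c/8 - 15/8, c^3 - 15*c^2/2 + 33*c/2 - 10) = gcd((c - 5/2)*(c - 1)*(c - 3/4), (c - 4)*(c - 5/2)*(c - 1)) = c^2 - 7*c/2 + 5/2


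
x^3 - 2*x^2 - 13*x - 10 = (x - 5)*(x + 1)*(x + 2)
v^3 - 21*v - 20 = (v - 5)*(v + 1)*(v + 4)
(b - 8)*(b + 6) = b^2 - 2*b - 48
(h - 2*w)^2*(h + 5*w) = h^3 + h^2*w - 16*h*w^2 + 20*w^3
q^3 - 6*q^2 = q^2*(q - 6)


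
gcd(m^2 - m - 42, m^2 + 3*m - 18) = m + 6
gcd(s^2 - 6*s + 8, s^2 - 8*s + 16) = s - 4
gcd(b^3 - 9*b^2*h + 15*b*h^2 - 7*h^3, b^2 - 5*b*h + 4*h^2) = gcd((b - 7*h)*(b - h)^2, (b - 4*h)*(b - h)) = b - h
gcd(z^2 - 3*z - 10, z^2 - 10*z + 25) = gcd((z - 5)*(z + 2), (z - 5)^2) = z - 5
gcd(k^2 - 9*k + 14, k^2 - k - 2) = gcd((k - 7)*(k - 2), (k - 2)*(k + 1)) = k - 2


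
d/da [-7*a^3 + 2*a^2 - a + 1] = -21*a^2 + 4*a - 1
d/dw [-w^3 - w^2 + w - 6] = -3*w^2 - 2*w + 1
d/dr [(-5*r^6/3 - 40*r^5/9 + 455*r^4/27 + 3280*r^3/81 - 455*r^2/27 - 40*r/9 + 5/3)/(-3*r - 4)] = 5*(135*r^6 + 504*r^5 - 339*r^4 - 2768*r^3 - 2351*r^2 + 728*r + 123)/(27*(9*r^2 + 24*r + 16))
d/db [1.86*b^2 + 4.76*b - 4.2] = 3.72*b + 4.76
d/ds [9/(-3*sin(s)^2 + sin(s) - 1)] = 9*(6*sin(s) - 1)*cos(s)/(3*sin(s)^2 - sin(s) + 1)^2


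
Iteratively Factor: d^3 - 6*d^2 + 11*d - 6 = (d - 1)*(d^2 - 5*d + 6) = (d - 3)*(d - 1)*(d - 2)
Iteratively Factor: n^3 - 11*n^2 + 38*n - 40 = (n - 2)*(n^2 - 9*n + 20) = (n - 4)*(n - 2)*(n - 5)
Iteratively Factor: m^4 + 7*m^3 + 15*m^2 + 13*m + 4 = (m + 1)*(m^3 + 6*m^2 + 9*m + 4) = (m + 1)^2*(m^2 + 5*m + 4) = (m + 1)^2*(m + 4)*(m + 1)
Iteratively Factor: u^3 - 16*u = (u - 4)*(u^2 + 4*u) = u*(u - 4)*(u + 4)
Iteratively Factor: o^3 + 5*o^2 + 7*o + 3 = (o + 1)*(o^2 + 4*o + 3) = (o + 1)^2*(o + 3)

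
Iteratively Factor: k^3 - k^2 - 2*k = (k - 2)*(k^2 + k) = (k - 2)*(k + 1)*(k)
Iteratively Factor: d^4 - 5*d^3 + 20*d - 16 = (d + 2)*(d^3 - 7*d^2 + 14*d - 8) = (d - 1)*(d + 2)*(d^2 - 6*d + 8) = (d - 2)*(d - 1)*(d + 2)*(d - 4)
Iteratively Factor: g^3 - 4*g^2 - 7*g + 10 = (g - 5)*(g^2 + g - 2) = (g - 5)*(g - 1)*(g + 2)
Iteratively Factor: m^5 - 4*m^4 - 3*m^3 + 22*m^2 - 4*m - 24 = (m - 3)*(m^4 - m^3 - 6*m^2 + 4*m + 8) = (m - 3)*(m - 2)*(m^3 + m^2 - 4*m - 4) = (m - 3)*(m - 2)*(m + 1)*(m^2 - 4) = (m - 3)*(m - 2)^2*(m + 1)*(m + 2)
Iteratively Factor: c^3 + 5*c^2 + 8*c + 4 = (c + 1)*(c^2 + 4*c + 4) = (c + 1)*(c + 2)*(c + 2)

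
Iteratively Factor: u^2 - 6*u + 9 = (u - 3)*(u - 3)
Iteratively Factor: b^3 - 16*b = (b - 4)*(b^2 + 4*b) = (b - 4)*(b + 4)*(b)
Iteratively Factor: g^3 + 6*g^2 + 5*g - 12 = (g + 3)*(g^2 + 3*g - 4) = (g - 1)*(g + 3)*(g + 4)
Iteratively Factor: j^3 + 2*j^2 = (j)*(j^2 + 2*j) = j^2*(j + 2)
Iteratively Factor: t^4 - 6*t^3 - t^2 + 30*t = (t + 2)*(t^3 - 8*t^2 + 15*t) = (t - 3)*(t + 2)*(t^2 - 5*t) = (t - 5)*(t - 3)*(t + 2)*(t)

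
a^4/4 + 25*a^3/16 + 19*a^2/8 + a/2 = a*(a/4 + 1/2)*(a + 1/4)*(a + 4)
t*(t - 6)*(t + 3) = t^3 - 3*t^2 - 18*t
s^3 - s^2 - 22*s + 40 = (s - 4)*(s - 2)*(s + 5)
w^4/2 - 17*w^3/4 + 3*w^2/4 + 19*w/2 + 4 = (w/2 + 1/2)*(w - 8)*(w - 2)*(w + 1/2)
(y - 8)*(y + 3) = y^2 - 5*y - 24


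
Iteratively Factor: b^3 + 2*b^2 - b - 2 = (b - 1)*(b^2 + 3*b + 2) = (b - 1)*(b + 2)*(b + 1)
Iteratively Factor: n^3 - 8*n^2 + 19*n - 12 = (n - 4)*(n^2 - 4*n + 3) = (n - 4)*(n - 3)*(n - 1)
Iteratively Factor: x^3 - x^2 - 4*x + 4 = (x - 1)*(x^2 - 4) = (x - 2)*(x - 1)*(x + 2)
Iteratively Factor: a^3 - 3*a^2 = (a - 3)*(a^2) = a*(a - 3)*(a)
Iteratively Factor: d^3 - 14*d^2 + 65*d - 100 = (d - 4)*(d^2 - 10*d + 25) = (d - 5)*(d - 4)*(d - 5)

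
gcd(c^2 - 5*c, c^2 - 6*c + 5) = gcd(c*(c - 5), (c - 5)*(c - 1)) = c - 5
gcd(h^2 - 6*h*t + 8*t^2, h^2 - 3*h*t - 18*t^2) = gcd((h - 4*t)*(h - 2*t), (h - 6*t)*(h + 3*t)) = 1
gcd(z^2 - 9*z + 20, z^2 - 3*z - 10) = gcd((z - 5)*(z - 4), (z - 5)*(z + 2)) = z - 5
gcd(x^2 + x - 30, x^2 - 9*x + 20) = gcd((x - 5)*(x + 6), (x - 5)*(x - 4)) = x - 5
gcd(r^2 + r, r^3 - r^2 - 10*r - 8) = r + 1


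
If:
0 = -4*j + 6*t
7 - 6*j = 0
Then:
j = 7/6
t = 7/9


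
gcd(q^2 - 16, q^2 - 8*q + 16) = q - 4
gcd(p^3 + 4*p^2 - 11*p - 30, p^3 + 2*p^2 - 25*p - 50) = p^2 + 7*p + 10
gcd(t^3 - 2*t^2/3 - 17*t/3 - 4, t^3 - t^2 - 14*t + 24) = t - 3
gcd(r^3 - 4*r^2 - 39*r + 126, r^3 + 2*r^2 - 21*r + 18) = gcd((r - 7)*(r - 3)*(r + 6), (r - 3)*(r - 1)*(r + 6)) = r^2 + 3*r - 18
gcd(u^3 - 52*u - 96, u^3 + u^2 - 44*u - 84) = u^2 + 8*u + 12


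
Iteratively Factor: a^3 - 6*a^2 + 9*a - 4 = (a - 1)*(a^2 - 5*a + 4) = (a - 1)^2*(a - 4)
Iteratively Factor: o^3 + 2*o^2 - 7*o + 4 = (o - 1)*(o^2 + 3*o - 4) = (o - 1)^2*(o + 4)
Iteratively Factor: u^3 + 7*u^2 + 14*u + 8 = (u + 2)*(u^2 + 5*u + 4) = (u + 1)*(u + 2)*(u + 4)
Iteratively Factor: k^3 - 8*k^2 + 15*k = (k - 5)*(k^2 - 3*k) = k*(k - 5)*(k - 3)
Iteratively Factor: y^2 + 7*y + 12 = (y + 3)*(y + 4)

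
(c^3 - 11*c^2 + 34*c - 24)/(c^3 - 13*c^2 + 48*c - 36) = (c - 4)/(c - 6)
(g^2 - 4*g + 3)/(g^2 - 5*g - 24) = (-g^2 + 4*g - 3)/(-g^2 + 5*g + 24)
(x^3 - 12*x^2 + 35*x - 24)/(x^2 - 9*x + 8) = x - 3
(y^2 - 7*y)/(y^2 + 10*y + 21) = y*(y - 7)/(y^2 + 10*y + 21)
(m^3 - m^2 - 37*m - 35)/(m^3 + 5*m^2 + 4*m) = (m^2 - 2*m - 35)/(m*(m + 4))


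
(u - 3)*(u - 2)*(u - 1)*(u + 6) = u^4 - 25*u^2 + 60*u - 36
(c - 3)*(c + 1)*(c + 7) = c^3 + 5*c^2 - 17*c - 21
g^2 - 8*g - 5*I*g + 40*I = (g - 8)*(g - 5*I)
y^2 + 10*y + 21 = (y + 3)*(y + 7)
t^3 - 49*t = t*(t - 7)*(t + 7)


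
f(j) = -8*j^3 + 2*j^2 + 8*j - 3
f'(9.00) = -1900.00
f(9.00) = -5601.00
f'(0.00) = 8.00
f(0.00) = -3.00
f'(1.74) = -57.70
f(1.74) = -25.17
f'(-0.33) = 4.07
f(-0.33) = -5.13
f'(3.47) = -267.10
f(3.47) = -285.41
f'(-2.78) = -188.60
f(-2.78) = 162.10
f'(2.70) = -156.16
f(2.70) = -124.28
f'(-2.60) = -164.64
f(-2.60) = 130.33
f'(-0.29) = 4.82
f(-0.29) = -4.96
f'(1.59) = -46.31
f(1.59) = -17.38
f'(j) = -24*j^2 + 4*j + 8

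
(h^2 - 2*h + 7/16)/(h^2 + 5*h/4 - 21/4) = (h - 1/4)/(h + 3)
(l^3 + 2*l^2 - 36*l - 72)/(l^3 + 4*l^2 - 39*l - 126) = (l^2 + 8*l + 12)/(l^2 + 10*l + 21)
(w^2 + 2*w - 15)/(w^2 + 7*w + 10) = (w - 3)/(w + 2)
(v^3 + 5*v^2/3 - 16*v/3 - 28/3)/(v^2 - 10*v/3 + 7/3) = (v^2 + 4*v + 4)/(v - 1)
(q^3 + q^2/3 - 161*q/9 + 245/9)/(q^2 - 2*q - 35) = (9*q^2 - 42*q + 49)/(9*(q - 7))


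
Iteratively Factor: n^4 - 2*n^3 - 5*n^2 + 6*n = (n - 1)*(n^3 - n^2 - 6*n) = (n - 1)*(n + 2)*(n^2 - 3*n) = (n - 3)*(n - 1)*(n + 2)*(n)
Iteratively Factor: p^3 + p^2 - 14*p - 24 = (p + 2)*(p^2 - p - 12) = (p - 4)*(p + 2)*(p + 3)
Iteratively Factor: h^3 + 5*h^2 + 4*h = (h + 1)*(h^2 + 4*h) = h*(h + 1)*(h + 4)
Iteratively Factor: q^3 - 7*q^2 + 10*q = (q)*(q^2 - 7*q + 10) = q*(q - 2)*(q - 5)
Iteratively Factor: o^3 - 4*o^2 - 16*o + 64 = (o - 4)*(o^2 - 16) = (o - 4)^2*(o + 4)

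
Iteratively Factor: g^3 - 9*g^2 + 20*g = (g - 5)*(g^2 - 4*g) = (g - 5)*(g - 4)*(g)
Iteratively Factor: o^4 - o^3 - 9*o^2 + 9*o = (o - 3)*(o^3 + 2*o^2 - 3*o) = (o - 3)*(o + 3)*(o^2 - o) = o*(o - 3)*(o + 3)*(o - 1)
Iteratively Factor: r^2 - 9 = (r + 3)*(r - 3)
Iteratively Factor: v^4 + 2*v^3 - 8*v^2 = (v - 2)*(v^3 + 4*v^2) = v*(v - 2)*(v^2 + 4*v) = v*(v - 2)*(v + 4)*(v)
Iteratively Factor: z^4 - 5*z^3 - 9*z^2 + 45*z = (z + 3)*(z^3 - 8*z^2 + 15*z) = z*(z + 3)*(z^2 - 8*z + 15) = z*(z - 3)*(z + 3)*(z - 5)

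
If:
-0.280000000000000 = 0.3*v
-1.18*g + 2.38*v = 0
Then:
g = -1.88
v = -0.93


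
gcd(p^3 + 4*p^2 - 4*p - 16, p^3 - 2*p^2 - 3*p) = 1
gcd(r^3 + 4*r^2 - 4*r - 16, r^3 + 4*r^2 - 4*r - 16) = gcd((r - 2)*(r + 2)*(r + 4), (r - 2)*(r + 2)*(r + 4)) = r^3 + 4*r^2 - 4*r - 16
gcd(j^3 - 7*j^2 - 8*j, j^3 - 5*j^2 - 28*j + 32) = j - 8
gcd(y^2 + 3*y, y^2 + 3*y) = y^2 + 3*y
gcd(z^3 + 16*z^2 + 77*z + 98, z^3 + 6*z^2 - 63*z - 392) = z^2 + 14*z + 49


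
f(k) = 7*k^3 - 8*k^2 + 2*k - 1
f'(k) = 21*k^2 - 16*k + 2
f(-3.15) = -305.47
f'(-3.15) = 260.77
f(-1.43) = -40.69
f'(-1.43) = 67.82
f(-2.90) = -244.80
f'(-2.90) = 225.01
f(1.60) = 10.39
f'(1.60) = 30.16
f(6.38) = 1503.98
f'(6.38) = 754.71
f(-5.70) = -1568.67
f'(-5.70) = 775.49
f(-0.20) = -1.78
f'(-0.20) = 6.04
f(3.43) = 194.22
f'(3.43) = 194.18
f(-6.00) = -1813.00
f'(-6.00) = 854.00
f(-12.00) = -13273.00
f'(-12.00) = 3218.00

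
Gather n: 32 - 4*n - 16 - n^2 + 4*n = 16 - n^2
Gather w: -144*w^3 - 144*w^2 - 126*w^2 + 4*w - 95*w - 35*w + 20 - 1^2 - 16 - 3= -144*w^3 - 270*w^2 - 126*w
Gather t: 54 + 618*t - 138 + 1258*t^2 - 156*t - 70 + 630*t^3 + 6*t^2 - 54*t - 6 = 630*t^3 + 1264*t^2 + 408*t - 160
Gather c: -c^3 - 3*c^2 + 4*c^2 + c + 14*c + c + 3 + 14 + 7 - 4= -c^3 + c^2 + 16*c + 20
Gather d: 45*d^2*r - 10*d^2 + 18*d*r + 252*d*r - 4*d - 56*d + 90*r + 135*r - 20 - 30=d^2*(45*r - 10) + d*(270*r - 60) + 225*r - 50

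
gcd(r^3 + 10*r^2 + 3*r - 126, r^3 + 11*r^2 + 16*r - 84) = r^2 + 13*r + 42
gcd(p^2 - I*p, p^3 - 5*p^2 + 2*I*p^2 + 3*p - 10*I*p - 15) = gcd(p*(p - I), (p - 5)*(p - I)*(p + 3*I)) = p - I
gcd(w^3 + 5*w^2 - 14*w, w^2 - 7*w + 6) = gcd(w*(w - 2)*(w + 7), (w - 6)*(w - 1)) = 1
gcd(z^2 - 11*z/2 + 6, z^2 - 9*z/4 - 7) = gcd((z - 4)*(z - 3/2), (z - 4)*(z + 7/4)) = z - 4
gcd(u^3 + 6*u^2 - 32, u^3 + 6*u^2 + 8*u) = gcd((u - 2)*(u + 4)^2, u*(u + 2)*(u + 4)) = u + 4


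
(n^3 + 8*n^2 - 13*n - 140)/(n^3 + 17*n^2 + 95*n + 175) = (n - 4)/(n + 5)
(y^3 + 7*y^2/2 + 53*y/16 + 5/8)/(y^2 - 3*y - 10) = (16*y^2 + 24*y + 5)/(16*(y - 5))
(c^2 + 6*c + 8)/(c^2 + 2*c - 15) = (c^2 + 6*c + 8)/(c^2 + 2*c - 15)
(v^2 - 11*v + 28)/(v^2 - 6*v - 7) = (v - 4)/(v + 1)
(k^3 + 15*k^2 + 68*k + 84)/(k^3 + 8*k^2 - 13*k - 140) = (k^2 + 8*k + 12)/(k^2 + k - 20)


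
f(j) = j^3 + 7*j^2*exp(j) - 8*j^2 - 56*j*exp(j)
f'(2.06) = -905.37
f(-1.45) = 2.63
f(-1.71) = -7.37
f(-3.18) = -102.71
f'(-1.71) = 42.70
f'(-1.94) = 49.78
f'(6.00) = -22580.01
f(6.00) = -33960.02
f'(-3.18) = 87.39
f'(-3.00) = 81.62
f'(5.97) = -22403.75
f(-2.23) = -33.70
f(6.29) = -40661.21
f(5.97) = -33285.23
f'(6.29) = -23290.25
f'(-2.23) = 58.39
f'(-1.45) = 34.11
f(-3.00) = -87.50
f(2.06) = -697.25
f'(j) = 7*j^2*exp(j) + 3*j^2 - 42*j*exp(j) - 16*j - 56*exp(j)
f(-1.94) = -18.01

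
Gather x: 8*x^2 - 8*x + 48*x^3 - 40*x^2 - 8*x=48*x^3 - 32*x^2 - 16*x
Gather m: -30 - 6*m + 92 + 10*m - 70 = 4*m - 8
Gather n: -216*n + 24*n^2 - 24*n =24*n^2 - 240*n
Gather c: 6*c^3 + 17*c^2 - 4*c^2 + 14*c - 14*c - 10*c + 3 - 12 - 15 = 6*c^3 + 13*c^2 - 10*c - 24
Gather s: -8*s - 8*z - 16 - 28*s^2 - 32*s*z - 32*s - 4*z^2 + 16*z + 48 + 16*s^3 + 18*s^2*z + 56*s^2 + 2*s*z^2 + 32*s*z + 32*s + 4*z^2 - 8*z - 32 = 16*s^3 + s^2*(18*z + 28) + s*(2*z^2 - 8)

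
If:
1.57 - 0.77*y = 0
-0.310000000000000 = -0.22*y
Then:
No Solution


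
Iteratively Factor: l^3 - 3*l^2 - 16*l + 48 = (l - 4)*(l^2 + l - 12) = (l - 4)*(l - 3)*(l + 4)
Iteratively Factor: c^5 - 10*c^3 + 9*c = (c - 3)*(c^4 + 3*c^3 - c^2 - 3*c) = (c - 3)*(c + 3)*(c^3 - c) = c*(c - 3)*(c + 3)*(c^2 - 1) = c*(c - 3)*(c - 1)*(c + 3)*(c + 1)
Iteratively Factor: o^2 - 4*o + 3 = (o - 3)*(o - 1)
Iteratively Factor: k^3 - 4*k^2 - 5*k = (k)*(k^2 - 4*k - 5) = k*(k + 1)*(k - 5)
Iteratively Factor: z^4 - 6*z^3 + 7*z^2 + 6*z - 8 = (z - 2)*(z^3 - 4*z^2 - z + 4) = (z - 2)*(z - 1)*(z^2 - 3*z - 4) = (z - 4)*(z - 2)*(z - 1)*(z + 1)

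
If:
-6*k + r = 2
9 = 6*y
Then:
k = r/6 - 1/3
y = 3/2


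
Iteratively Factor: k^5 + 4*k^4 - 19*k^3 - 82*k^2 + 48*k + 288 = (k + 3)*(k^4 + k^3 - 22*k^2 - 16*k + 96) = (k - 4)*(k + 3)*(k^3 + 5*k^2 - 2*k - 24) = (k - 4)*(k + 3)^2*(k^2 + 2*k - 8) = (k - 4)*(k - 2)*(k + 3)^2*(k + 4)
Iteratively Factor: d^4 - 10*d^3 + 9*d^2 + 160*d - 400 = (d - 4)*(d^3 - 6*d^2 - 15*d + 100) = (d - 4)*(d + 4)*(d^2 - 10*d + 25) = (d - 5)*(d - 4)*(d + 4)*(d - 5)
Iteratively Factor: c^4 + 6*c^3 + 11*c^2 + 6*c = (c)*(c^3 + 6*c^2 + 11*c + 6) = c*(c + 3)*(c^2 + 3*c + 2) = c*(c + 1)*(c + 3)*(c + 2)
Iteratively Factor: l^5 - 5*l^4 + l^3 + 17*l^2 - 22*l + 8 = (l - 1)*(l^4 - 4*l^3 - 3*l^2 + 14*l - 8) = (l - 1)*(l + 2)*(l^3 - 6*l^2 + 9*l - 4) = (l - 1)^2*(l + 2)*(l^2 - 5*l + 4) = (l - 4)*(l - 1)^2*(l + 2)*(l - 1)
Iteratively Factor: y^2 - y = (y - 1)*(y)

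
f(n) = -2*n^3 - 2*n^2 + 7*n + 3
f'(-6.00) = -185.00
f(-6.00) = 321.00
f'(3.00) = -59.00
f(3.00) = -48.00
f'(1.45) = -11.42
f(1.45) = 2.85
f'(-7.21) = -276.06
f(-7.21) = 598.17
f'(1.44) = -11.20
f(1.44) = 2.96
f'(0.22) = 5.83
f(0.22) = 4.42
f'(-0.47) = 7.55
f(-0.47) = -0.52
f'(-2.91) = -32.17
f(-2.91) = 14.98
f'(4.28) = -120.03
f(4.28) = -160.48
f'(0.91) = -1.61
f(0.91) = 6.21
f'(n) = -6*n^2 - 4*n + 7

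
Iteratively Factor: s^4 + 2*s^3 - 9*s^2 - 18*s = (s + 3)*(s^3 - s^2 - 6*s) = (s - 3)*(s + 3)*(s^2 + 2*s) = (s - 3)*(s + 2)*(s + 3)*(s)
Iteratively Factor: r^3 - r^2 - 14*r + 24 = (r + 4)*(r^2 - 5*r + 6) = (r - 2)*(r + 4)*(r - 3)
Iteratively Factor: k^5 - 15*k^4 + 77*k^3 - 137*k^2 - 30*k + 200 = (k - 2)*(k^4 - 13*k^3 + 51*k^2 - 35*k - 100) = (k - 5)*(k - 2)*(k^3 - 8*k^2 + 11*k + 20) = (k - 5)^2*(k - 2)*(k^2 - 3*k - 4) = (k - 5)^2*(k - 4)*(k - 2)*(k + 1)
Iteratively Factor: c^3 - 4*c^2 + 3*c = (c - 3)*(c^2 - c) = c*(c - 3)*(c - 1)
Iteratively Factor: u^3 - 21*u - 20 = (u + 1)*(u^2 - u - 20) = (u + 1)*(u + 4)*(u - 5)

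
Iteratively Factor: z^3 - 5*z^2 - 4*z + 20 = (z + 2)*(z^2 - 7*z + 10) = (z - 5)*(z + 2)*(z - 2)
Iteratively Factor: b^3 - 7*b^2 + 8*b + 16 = (b + 1)*(b^2 - 8*b + 16) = (b - 4)*(b + 1)*(b - 4)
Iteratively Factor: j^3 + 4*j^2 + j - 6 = (j + 3)*(j^2 + j - 2) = (j + 2)*(j + 3)*(j - 1)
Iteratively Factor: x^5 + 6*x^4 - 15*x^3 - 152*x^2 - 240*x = (x + 4)*(x^4 + 2*x^3 - 23*x^2 - 60*x) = x*(x + 4)*(x^3 + 2*x^2 - 23*x - 60) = x*(x + 3)*(x + 4)*(x^2 - x - 20) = x*(x - 5)*(x + 3)*(x + 4)*(x + 4)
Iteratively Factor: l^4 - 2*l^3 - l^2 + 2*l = (l)*(l^3 - 2*l^2 - l + 2) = l*(l + 1)*(l^2 - 3*l + 2) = l*(l - 1)*(l + 1)*(l - 2)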